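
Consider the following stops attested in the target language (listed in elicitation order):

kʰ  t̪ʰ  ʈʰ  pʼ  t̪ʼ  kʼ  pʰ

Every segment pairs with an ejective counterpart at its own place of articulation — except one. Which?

Bilabial: /pʰ/ ~ /pʼ/
Dental: /t̪ʰ/ ~ /t̪ʼ/
Velar: /kʰ/ ~ /kʼ/
Retroflex: only /ʈʰ/ (aspirated); no ejective partner.
So /ʈʰ/ is the unpaired segment.

/ʈʰ/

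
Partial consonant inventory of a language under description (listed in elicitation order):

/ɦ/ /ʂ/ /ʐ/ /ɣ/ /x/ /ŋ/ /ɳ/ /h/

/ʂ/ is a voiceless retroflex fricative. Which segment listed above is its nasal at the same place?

/ɳ/

The nasal at the same place is a retroflex nasal — in this inventory, /ɳ/.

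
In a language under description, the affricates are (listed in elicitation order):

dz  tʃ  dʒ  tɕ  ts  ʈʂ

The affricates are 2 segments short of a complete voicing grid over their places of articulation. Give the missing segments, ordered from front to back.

alveolar: voiceless /ts/, voiced /dz/.
postalveolar: voiceless /tʃ/, voiced /dʒ/.
retroflex: voiceless /ʈʂ/, voiced —.
alveolo-palatal: voiceless /tɕ/, voiced —.
Gaps, from front to back: retroflex lacks voiced (/ɖʐ/); alveolo-palatal lacks voiced (/dʑ/).

/ɖʐ/, /dʑ/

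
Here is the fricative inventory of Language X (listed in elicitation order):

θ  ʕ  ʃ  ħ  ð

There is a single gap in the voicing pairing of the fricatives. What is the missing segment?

place of articulation  voiceless  voiced  
dental            θ         ð       
postalveolar      ʃ         —       
pharyngeal        ħ         ʕ       
The postalveolar row has no voiced member, so the gap is the voiced postalveolar fricative /ʒ/.

/ʒ/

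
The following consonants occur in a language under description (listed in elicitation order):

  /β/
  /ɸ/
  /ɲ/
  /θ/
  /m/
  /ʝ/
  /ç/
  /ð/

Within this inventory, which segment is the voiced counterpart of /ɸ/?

/ɸ/ is a voiceless bilabial fricative.
The voiced counterpart is a voiced bilabial fricative — in this inventory, /β/.

/β/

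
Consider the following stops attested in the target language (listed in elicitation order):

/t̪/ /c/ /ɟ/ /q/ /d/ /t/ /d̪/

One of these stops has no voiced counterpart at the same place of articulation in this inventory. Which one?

/q/

Dental: /t̪/ ~ /d̪/
Alveolar: /t/ ~ /d/
Palatal: /c/ ~ /ɟ/
Uvular: only /q/ (voiceless); no voiced partner.
So /q/ is the unpaired segment.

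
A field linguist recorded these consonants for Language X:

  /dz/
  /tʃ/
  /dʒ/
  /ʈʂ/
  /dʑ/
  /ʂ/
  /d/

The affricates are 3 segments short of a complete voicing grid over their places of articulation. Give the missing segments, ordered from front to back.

/ts/, /ɖʐ/, /tɕ/

Voiceless: /tʃ/ (postalveolar), /ʈʂ/ (retroflex).
Voiced: /dz/ (alveolar), /dʒ/ (postalveolar), /dʑ/ (alveolo-palatal).
Gaps, from front to back: alveolar lacks voiceless (/ts/); retroflex lacks voiced (/ɖʐ/); alveolo-palatal lacks voiceless (/tɕ/).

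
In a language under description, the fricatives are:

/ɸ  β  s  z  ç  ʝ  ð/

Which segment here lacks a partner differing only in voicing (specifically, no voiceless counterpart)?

/ð/

Bilabial: /ɸ/ ~ /β/
Alveolar: /s/ ~ /z/
Palatal: /ç/ ~ /ʝ/
Dental: only /ð/ (voiced); no voiceless partner.
So /ð/ is the unpaired segment.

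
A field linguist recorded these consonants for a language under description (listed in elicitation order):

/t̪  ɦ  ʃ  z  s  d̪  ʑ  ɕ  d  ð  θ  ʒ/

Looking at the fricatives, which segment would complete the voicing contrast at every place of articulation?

Voiceless: /θ/ (dental), /s/ (alveolar), /ʃ/ (postalveolar), /ɕ/ (alveolo-palatal).
Voiced: /ð/ (dental), /z/ (alveolar), /ʒ/ (postalveolar), /ʑ/ (alveolo-palatal), /ɦ/ (glottal).
The glottal row has no voiceless member, so the gap is the voiceless glottal fricative /h/.

/h/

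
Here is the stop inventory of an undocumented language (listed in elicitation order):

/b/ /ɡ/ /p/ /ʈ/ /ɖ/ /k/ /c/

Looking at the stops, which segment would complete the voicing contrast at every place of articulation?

/ɟ/

bilabial: voiceless /p/, voiced /b/.
retroflex: voiceless /ʈ/, voiced /ɖ/.
palatal: voiceless /c/, voiced —.
velar: voiceless /k/, voiced /ɡ/.
The palatal row has no voiced member, so the gap is the voiced palatal stop /ɟ/.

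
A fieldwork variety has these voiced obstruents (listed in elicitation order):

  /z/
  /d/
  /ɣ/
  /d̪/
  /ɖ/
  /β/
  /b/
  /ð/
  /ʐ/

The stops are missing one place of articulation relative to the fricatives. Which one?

velar

Stop: /b/ (bilabial), /d̪/ (dental), /d/ (alveolar), /ɖ/ (retroflex).
Fricative: /β/ (bilabial), /ð/ (dental), /z/ (alveolar), /ʐ/ (retroflex), /ɣ/ (velar).
Every place of articulation has a stop member except velar, where /ɡ/ would be expected.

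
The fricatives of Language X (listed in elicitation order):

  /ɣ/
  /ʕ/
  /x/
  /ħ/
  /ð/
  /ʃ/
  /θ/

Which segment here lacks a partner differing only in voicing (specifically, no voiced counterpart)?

/ʃ/

Dental: /θ/ ~ /ð/
Velar: /x/ ~ /ɣ/
Pharyngeal: /ħ/ ~ /ʕ/
Postalveolar: only /ʃ/ (voiceless); no voiced partner.
So /ʃ/ is the unpaired segment.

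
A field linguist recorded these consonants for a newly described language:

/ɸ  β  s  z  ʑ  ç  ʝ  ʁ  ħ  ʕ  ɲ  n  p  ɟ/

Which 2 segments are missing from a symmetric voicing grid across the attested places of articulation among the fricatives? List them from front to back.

Voiceless: /ɸ/ (bilabial), /s/ (alveolar), /ç/ (palatal), /ħ/ (pharyngeal).
Voiced: /β/ (bilabial), /z/ (alveolar), /ʑ/ (alveolo-palatal), /ʝ/ (palatal), /ʁ/ (uvular), /ʕ/ (pharyngeal).
Gaps, from front to back: alveolo-palatal lacks voiceless (/ɕ/); uvular lacks voiceless (/χ/).

/ɕ/, /χ/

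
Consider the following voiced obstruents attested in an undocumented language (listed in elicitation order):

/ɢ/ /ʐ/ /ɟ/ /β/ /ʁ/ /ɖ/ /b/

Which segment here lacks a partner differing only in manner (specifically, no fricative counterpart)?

/ɟ/

Bilabial: /b/ ~ /β/
Retroflex: /ɖ/ ~ /ʐ/
Uvular: /ɢ/ ~ /ʁ/
Palatal: only /ɟ/ (stop); no fricative partner.
So /ɟ/ is the unpaired segment.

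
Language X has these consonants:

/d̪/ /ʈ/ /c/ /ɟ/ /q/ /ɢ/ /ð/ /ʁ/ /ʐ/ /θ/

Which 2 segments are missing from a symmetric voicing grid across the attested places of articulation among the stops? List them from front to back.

place of articulation  voiceless  voiced  
dental            —         d̪      
retroflex         ʈ         —       
palatal           c         ɟ       
uvular            q         ɢ       
Gaps, from front to back: dental lacks voiceless (/t̪/); retroflex lacks voiced (/ɖ/).

/t̪/, /ɖ/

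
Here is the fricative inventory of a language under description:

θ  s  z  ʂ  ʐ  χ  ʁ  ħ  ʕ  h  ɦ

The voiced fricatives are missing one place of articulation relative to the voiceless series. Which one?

dental

dental: voiceless /θ/, voiced —.
alveolar: voiceless /s/, voiced /z/.
retroflex: voiceless /ʂ/, voiced /ʐ/.
uvular: voiceless /χ/, voiced /ʁ/.
pharyngeal: voiceless /ħ/, voiced /ʕ/.
glottal: voiceless /h/, voiced /ɦ/.
Every place of articulation has a voiced member except dental, where /ð/ would be expected.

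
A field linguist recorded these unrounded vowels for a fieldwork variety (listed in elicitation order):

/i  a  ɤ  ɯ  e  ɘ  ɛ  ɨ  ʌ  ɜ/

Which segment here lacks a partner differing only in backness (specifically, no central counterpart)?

High: /i/ ~ /ɨ/ ~ /ɯ/
High-mid: /e/ ~ /ɘ/ ~ /ɤ/
Low-mid: /ɛ/ ~ /ɜ/ ~ /ʌ/
Low: only /a/ (front); no central partner.
So /a/ is the unpaired segment.

/a/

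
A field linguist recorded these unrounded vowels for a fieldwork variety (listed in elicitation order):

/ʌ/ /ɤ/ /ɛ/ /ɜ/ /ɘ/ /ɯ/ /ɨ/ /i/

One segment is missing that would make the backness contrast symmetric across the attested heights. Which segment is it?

high: front /i/, central /ɨ/, back /ɯ/.
high-mid: front —, central /ɘ/, back /ɤ/.
low-mid: front /ɛ/, central /ɜ/, back /ʌ/.
The high-mid row has no front member, so the gap is the high-mid front unrounded vowel /e/.

/e/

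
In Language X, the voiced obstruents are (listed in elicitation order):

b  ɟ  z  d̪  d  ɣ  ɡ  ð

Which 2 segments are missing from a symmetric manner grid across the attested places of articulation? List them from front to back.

Stop: /b/ (bilabial), /d̪/ (dental), /d/ (alveolar), /ɟ/ (palatal), /ɡ/ (velar).
Fricative: /ð/ (dental), /z/ (alveolar), /ɣ/ (velar).
Gaps, from front to back: bilabial lacks fricative (/β/); palatal lacks fricative (/ʝ/).

/β/, /ʝ/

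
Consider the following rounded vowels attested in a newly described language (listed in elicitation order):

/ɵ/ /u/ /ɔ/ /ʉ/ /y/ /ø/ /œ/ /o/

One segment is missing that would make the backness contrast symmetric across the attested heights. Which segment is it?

height            front     central   back    
high              y         ʉ         u       
high-mid          ø         ɵ         o       
low-mid           œ         —         ɔ       
The low-mid row has no central member, so the gap is the low-mid central rounded vowel /ɞ/.

/ɞ/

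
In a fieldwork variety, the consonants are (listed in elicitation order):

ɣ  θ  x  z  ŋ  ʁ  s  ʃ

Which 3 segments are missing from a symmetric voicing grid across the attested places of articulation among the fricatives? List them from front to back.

/ð/, /ʒ/, /χ/

place of articulation  voiceless  voiced  
dental            θ         —       
alveolar          s         z       
postalveolar      ʃ         —       
velar             x         ɣ       
uvular            —         ʁ       
Gaps, from front to back: dental lacks voiced (/ð/); postalveolar lacks voiced (/ʒ/); uvular lacks voiceless (/χ/).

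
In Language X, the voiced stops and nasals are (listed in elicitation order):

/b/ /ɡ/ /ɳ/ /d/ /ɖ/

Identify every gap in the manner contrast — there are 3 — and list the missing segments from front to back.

/m/, /n/, /ŋ/

bilabial: oral stop /b/, nasal —.
alveolar: oral stop /d/, nasal —.
retroflex: oral stop /ɖ/, nasal /ɳ/.
velar: oral stop /ɡ/, nasal —.
Gaps, from front to back: bilabial lacks nasal (/m/); alveolar lacks nasal (/n/); velar lacks nasal (/ŋ/).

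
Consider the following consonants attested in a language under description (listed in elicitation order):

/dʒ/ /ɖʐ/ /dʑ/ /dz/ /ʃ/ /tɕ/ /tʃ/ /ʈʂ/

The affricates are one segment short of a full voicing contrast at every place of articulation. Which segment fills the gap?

alveolar: voiceless —, voiced /dz/.
postalveolar: voiceless /tʃ/, voiced /dʒ/.
retroflex: voiceless /ʈʂ/, voiced /ɖʐ/.
alveolo-palatal: voiceless /tɕ/, voiced /dʑ/.
The alveolar row has no voiceless member, so the gap is the voiceless alveolar affricate /ts/.

/ts/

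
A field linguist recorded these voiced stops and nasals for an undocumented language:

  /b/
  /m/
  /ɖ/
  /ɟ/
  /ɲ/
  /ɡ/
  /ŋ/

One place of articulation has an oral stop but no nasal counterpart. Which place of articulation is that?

retroflex

place of articulation  oral stop  nasal   
bilabial          b         m       
retroflex         ɖ         —       
palatal           ɟ         ɲ       
velar             ɡ         ŋ       
Every place of articulation has a nasal member except retroflex, where /ɳ/ would be expected.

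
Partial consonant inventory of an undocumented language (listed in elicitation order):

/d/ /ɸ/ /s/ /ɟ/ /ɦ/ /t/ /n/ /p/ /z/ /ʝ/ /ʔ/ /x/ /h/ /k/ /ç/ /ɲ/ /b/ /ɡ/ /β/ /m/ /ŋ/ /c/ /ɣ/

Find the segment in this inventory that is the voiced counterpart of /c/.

/c/ is a voiceless palatal stop.
The voiced counterpart is a voiced palatal stop — in this inventory, /ɟ/.

/ɟ/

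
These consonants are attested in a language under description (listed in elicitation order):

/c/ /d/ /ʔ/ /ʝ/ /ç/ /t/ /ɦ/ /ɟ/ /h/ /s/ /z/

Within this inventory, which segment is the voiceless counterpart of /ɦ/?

/h/

/ɦ/ is a voiced glottal fricative.
The voiceless counterpart is a voiceless glottal fricative — in this inventory, /h/.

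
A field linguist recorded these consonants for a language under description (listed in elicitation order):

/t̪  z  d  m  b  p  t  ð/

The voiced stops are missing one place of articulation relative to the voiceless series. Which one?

dental

bilabial: voiceless /p/, voiced /b/.
dental: voiceless /t̪/, voiced —.
alveolar: voiceless /t/, voiced /d/.
Every place of articulation has a voiced member except dental, where /d̪/ would be expected.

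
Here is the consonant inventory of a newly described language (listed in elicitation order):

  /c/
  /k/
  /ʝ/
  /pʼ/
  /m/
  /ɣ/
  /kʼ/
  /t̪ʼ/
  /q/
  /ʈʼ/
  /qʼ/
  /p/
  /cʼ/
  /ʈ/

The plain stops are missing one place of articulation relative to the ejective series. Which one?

bilabial: plain /p/, ejective /pʼ/.
dental: plain —, ejective /t̪ʼ/.
retroflex: plain /ʈ/, ejective /ʈʼ/.
palatal: plain /c/, ejective /cʼ/.
velar: plain /k/, ejective /kʼ/.
uvular: plain /q/, ejective /qʼ/.
Every place of articulation has a plain member except dental, where /t̪/ would be expected.

dental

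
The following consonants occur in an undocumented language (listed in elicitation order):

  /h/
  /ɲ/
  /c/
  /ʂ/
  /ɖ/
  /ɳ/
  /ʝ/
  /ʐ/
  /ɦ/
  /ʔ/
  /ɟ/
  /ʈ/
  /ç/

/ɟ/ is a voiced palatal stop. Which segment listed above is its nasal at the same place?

/ɲ/

The nasal at the same place is a palatal nasal — in this inventory, /ɲ/.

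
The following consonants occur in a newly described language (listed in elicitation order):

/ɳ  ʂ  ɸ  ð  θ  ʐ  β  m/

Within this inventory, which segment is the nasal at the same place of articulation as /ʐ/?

/ɳ/

/ʐ/ is a voiced retroflex fricative.
The nasal at the same place is a retroflex nasal — in this inventory, /ɳ/.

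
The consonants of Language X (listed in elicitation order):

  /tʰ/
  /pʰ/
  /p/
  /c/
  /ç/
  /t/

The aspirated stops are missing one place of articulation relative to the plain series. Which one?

palatal

Plain: /p/ (bilabial), /t/ (alveolar), /c/ (palatal).
Aspirated: /pʰ/ (bilabial), /tʰ/ (alveolar).
Every place of articulation has an aspirated member except palatal, where /cʰ/ would be expected.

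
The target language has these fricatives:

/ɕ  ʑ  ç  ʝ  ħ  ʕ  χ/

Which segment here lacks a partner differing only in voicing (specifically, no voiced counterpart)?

/χ/

Alveolo-palatal: /ɕ/ ~ /ʑ/
Palatal: /ç/ ~ /ʝ/
Pharyngeal: /ħ/ ~ /ʕ/
Uvular: only /χ/ (voiceless); no voiced partner.
So /χ/ is the unpaired segment.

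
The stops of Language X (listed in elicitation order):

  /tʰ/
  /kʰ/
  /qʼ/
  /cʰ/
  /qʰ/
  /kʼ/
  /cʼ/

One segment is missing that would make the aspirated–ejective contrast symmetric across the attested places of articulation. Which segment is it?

/tʼ/

alveolar: aspirated /tʰ/, ejective —.
palatal: aspirated /cʰ/, ejective /cʼ/.
velar: aspirated /kʰ/, ejective /kʼ/.
uvular: aspirated /qʰ/, ejective /qʼ/.
The alveolar row has no ejective member, so the gap is the ejective alveolar stop /tʼ/.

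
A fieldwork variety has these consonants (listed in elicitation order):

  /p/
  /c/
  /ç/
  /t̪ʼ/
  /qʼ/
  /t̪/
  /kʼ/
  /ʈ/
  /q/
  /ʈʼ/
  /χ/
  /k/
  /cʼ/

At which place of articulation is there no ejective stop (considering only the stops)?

Plain: /p/ (bilabial), /t̪/ (dental), /ʈ/ (retroflex), /c/ (palatal), /k/ (velar), /q/ (uvular).
Ejective: /t̪ʼ/ (dental), /ʈʼ/ (retroflex), /cʼ/ (palatal), /kʼ/ (velar), /qʼ/ (uvular).
Every place of articulation has an ejective member except bilabial, where /pʼ/ would be expected.

bilabial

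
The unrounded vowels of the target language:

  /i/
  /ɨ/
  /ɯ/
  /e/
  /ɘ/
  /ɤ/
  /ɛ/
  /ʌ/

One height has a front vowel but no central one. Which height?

low-mid

Front: /i/ (high), /e/ (high-mid), /ɛ/ (low-mid).
Central: /ɨ/ (high), /ɘ/ (high-mid).
Back: /ɯ/ (high), /ɤ/ (high-mid), /ʌ/ (low-mid).
Every height has a central member except low-mid, where /ɜ/ would be expected.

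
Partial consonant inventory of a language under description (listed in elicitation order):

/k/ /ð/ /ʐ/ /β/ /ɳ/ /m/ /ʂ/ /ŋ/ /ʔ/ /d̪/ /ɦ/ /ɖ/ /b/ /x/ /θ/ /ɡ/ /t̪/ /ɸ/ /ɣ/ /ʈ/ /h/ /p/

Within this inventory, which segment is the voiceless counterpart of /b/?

/p/

/b/ is a voiced bilabial stop.
The voiceless counterpart is a voiceless bilabial stop — in this inventory, /p/.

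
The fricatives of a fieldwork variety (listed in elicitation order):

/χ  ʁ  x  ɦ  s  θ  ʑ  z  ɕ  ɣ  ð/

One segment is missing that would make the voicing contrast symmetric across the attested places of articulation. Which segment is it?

/h/

dental: voiceless /θ/, voiced /ð/.
alveolar: voiceless /s/, voiced /z/.
alveolo-palatal: voiceless /ɕ/, voiced /ʑ/.
velar: voiceless /x/, voiced /ɣ/.
uvular: voiceless /χ/, voiced /ʁ/.
glottal: voiceless —, voiced /ɦ/.
The glottal row has no voiceless member, so the gap is the voiceless glottal fricative /h/.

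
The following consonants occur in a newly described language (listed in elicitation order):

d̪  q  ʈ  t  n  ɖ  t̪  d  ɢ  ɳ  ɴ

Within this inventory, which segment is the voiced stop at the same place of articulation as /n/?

/n/ is an alveolar nasal.
The voiced stop at the same place is a voiced alveolar stop — in this inventory, /d/.

/d/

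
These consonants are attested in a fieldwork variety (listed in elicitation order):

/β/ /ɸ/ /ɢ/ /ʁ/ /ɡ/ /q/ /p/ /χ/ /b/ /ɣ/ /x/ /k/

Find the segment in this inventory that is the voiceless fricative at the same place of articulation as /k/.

/k/ is a voiceless velar stop.
The voiceless fricative at the same place is a voiceless velar fricative — in this inventory, /x/.

/x/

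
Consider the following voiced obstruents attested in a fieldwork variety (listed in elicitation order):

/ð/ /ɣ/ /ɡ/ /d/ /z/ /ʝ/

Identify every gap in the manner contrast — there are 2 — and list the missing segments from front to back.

/d̪/, /ɟ/

Stop: /d/ (alveolar), /ɡ/ (velar).
Fricative: /ð/ (dental), /z/ (alveolar), /ʝ/ (palatal), /ɣ/ (velar).
Gaps, from front to back: dental lacks stop (/d̪/); palatal lacks stop (/ɟ/).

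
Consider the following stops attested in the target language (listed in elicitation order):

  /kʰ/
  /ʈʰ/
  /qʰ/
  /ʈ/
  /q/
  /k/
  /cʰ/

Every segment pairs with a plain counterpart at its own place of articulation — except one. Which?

/cʰ/

Retroflex: /ʈ/ ~ /ʈʰ/
Velar: /k/ ~ /kʰ/
Uvular: /q/ ~ /qʰ/
Palatal: only /cʰ/ (aspirated); no plain partner.
So /cʰ/ is the unpaired segment.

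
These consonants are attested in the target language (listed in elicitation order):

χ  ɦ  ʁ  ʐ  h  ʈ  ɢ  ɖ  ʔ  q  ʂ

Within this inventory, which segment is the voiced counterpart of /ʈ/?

/ɖ/

/ʈ/ is a voiceless retroflex stop.
The voiced counterpart is a voiced retroflex stop — in this inventory, /ɖ/.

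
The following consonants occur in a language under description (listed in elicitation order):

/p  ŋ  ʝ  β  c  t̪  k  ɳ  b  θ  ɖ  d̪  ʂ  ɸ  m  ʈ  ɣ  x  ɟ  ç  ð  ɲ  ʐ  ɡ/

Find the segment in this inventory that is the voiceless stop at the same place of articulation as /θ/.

/t̪/

/θ/ is a voiceless dental fricative.
The voiceless stop at the same place is a voiceless dental stop — in this inventory, /t̪/.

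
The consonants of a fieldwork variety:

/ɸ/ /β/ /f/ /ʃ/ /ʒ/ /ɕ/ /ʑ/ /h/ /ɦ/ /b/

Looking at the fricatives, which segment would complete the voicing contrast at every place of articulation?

/v/

bilabial: voiceless /ɸ/, voiced /β/.
labiodental: voiceless /f/, voiced —.
postalveolar: voiceless /ʃ/, voiced /ʒ/.
alveolo-palatal: voiceless /ɕ/, voiced /ʑ/.
glottal: voiceless /h/, voiced /ɦ/.
The labiodental row has no voiced member, so the gap is the voiced labiodental fricative /v/.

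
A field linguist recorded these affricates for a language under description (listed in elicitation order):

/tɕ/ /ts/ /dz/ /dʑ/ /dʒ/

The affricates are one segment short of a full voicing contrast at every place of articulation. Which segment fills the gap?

alveolar: voiceless /ts/, voiced /dz/.
postalveolar: voiceless —, voiced /dʒ/.
alveolo-palatal: voiceless /tɕ/, voiced /dʑ/.
The postalveolar row has no voiceless member, so the gap is the voiceless postalveolar affricate /tʃ/.

/tʃ/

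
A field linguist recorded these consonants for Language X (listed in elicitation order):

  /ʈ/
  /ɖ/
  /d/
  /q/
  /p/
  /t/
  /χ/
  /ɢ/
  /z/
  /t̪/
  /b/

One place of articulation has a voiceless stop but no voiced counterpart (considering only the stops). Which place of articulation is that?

dental

place of articulation  voiceless  voiced  
bilabial          p         b       
dental            t̪        —       
alveolar          t         d       
retroflex         ʈ         ɖ       
uvular            q         ɢ       
Every place of articulation has a voiced member except dental, where /d̪/ would be expected.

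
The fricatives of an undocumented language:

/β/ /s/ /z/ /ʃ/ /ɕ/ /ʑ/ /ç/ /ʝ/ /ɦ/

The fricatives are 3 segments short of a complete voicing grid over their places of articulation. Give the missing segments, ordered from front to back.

bilabial: voiceless —, voiced /β/.
alveolar: voiceless /s/, voiced /z/.
postalveolar: voiceless /ʃ/, voiced —.
alveolo-palatal: voiceless /ɕ/, voiced /ʑ/.
palatal: voiceless /ç/, voiced /ʝ/.
glottal: voiceless —, voiced /ɦ/.
Gaps, from front to back: bilabial lacks voiceless (/ɸ/); postalveolar lacks voiced (/ʒ/); glottal lacks voiceless (/h/).

/ɸ/, /ʒ/, /h/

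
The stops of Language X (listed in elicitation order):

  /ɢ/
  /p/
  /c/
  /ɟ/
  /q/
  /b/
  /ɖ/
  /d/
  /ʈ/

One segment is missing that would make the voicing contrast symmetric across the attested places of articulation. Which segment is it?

place of articulation  voiceless  voiced  
bilabial          p         b       
alveolar          —         d       
retroflex         ʈ         ɖ       
palatal           c         ɟ       
uvular            q         ɢ       
The alveolar row has no voiceless member, so the gap is the voiceless alveolar stop /t/.

/t/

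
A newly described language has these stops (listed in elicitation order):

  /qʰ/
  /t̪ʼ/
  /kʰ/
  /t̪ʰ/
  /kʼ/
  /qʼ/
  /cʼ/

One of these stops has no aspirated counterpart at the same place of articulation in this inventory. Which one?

Dental: /t̪ʰ/ ~ /t̪ʼ/
Velar: /kʰ/ ~ /kʼ/
Uvular: /qʰ/ ~ /qʼ/
Palatal: only /cʼ/ (ejective); no aspirated partner.
So /cʼ/ is the unpaired segment.

/cʼ/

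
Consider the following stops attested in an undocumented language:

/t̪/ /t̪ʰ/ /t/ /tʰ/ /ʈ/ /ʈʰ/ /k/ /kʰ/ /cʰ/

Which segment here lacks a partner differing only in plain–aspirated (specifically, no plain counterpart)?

/cʰ/

Dental: /t̪/ ~ /t̪ʰ/
Alveolar: /t/ ~ /tʰ/
Retroflex: /ʈ/ ~ /ʈʰ/
Velar: /k/ ~ /kʰ/
Palatal: only /cʰ/ (aspirated); no plain partner.
So /cʰ/ is the unpaired segment.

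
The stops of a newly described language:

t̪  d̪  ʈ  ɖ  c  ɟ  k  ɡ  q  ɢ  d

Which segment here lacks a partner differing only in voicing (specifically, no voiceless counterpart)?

Dental: /t̪/ ~ /d̪/
Retroflex: /ʈ/ ~ /ɖ/
Palatal: /c/ ~ /ɟ/
Velar: /k/ ~ /ɡ/
Uvular: /q/ ~ /ɢ/
Alveolar: only /d/ (voiced); no voiceless partner.
So /d/ is the unpaired segment.

/d/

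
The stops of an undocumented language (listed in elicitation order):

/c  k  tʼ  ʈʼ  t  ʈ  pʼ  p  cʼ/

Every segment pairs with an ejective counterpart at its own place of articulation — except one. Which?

Bilabial: /p/ ~ /pʼ/
Alveolar: /t/ ~ /tʼ/
Retroflex: /ʈ/ ~ /ʈʼ/
Palatal: /c/ ~ /cʼ/
Velar: only /k/ (plain); no ejective partner.
So /k/ is the unpaired segment.

/k/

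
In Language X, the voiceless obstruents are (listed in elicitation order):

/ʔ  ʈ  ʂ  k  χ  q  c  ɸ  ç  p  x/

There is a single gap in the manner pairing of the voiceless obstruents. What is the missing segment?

bilabial: stop /p/, fricative /ɸ/.
retroflex: stop /ʈ/, fricative /ʂ/.
palatal: stop /c/, fricative /ç/.
velar: stop /k/, fricative /x/.
uvular: stop /q/, fricative /χ/.
glottal: stop /ʔ/, fricative —.
The glottal row has no fricative member, so the gap is the glottal fricative /h/.

/h/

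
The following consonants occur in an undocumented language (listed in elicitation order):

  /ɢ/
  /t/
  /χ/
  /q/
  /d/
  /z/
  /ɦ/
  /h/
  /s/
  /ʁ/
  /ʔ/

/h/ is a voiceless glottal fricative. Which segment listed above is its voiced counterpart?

/ɦ/

The voiced counterpart is a voiced glottal fricative — in this inventory, /ɦ/.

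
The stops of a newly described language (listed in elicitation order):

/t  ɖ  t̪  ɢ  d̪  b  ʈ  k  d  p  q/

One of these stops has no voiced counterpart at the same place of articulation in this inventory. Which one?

/k/

Bilabial: /p/ ~ /b/
Dental: /t̪/ ~ /d̪/
Alveolar: /t/ ~ /d/
Retroflex: /ʈ/ ~ /ɖ/
Uvular: /q/ ~ /ɢ/
Velar: only /k/ (voiceless); no voiced partner.
So /k/ is the unpaired segment.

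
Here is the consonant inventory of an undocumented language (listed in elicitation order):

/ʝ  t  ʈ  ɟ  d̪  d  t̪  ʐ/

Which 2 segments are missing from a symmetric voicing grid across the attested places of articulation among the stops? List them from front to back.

dental: voiceless /t̪/, voiced /d̪/.
alveolar: voiceless /t/, voiced /d/.
retroflex: voiceless /ʈ/, voiced —.
palatal: voiceless —, voiced /ɟ/.
Gaps, from front to back: retroflex lacks voiced (/ɖ/); palatal lacks voiceless (/c/).

/ɖ/, /c/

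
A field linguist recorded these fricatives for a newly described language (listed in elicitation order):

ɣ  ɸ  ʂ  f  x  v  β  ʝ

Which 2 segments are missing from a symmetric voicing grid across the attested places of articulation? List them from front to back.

/ʐ/, /ç/

Voiceless: /ɸ/ (bilabial), /f/ (labiodental), /ʂ/ (retroflex), /x/ (velar).
Voiced: /β/ (bilabial), /v/ (labiodental), /ʝ/ (palatal), /ɣ/ (velar).
Gaps, from front to back: retroflex lacks voiced (/ʐ/); palatal lacks voiceless (/ç/).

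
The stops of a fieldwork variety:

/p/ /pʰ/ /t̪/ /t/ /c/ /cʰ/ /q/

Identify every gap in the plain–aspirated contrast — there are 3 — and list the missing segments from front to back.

Plain: /p/ (bilabial), /t̪/ (dental), /t/ (alveolar), /c/ (palatal), /q/ (uvular).
Aspirated: /pʰ/ (bilabial), /cʰ/ (palatal).
Gaps, from front to back: dental lacks aspirated (/t̪ʰ/); alveolar lacks aspirated (/tʰ/); uvular lacks aspirated (/qʰ/).

/t̪ʰ/, /tʰ/, /qʰ/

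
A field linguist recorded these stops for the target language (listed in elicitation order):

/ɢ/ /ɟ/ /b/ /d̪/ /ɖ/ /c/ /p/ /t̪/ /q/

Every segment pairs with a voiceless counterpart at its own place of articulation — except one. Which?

Bilabial: /p/ ~ /b/
Dental: /t̪/ ~ /d̪/
Palatal: /c/ ~ /ɟ/
Uvular: /q/ ~ /ɢ/
Retroflex: only /ɖ/ (voiced); no voiceless partner.
So /ɖ/ is the unpaired segment.

/ɖ/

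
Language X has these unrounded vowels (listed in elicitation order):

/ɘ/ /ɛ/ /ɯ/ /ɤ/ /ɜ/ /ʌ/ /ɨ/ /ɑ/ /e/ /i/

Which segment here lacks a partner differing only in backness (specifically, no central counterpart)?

High: /i/ ~ /ɨ/ ~ /ɯ/
High-mid: /e/ ~ /ɘ/ ~ /ɤ/
Low-mid: /ɛ/ ~ /ɜ/ ~ /ʌ/
Low: only /ɑ/ (back); no central partner.
So /ɑ/ is the unpaired segment.

/ɑ/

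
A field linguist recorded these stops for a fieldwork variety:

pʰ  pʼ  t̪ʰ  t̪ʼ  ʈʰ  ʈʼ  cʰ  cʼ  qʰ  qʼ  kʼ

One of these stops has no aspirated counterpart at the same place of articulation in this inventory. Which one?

/kʼ/

Bilabial: /pʰ/ ~ /pʼ/
Dental: /t̪ʰ/ ~ /t̪ʼ/
Retroflex: /ʈʰ/ ~ /ʈʼ/
Palatal: /cʰ/ ~ /cʼ/
Uvular: /qʰ/ ~ /qʼ/
Velar: only /kʼ/ (ejective); no aspirated partner.
So /kʼ/ is the unpaired segment.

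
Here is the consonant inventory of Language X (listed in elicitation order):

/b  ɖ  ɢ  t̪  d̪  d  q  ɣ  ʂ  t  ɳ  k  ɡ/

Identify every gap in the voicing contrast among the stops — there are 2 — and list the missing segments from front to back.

/p/, /ʈ/

bilabial: voiceless —, voiced /b/.
dental: voiceless /t̪/, voiced /d̪/.
alveolar: voiceless /t/, voiced /d/.
retroflex: voiceless —, voiced /ɖ/.
velar: voiceless /k/, voiced /ɡ/.
uvular: voiceless /q/, voiced /ɢ/.
Gaps, from front to back: bilabial lacks voiceless (/p/); retroflex lacks voiceless (/ʈ/).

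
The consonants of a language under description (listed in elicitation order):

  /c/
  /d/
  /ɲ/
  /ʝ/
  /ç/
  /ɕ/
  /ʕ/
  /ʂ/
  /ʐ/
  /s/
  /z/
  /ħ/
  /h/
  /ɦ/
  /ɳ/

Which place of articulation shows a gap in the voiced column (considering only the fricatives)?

alveolo-palatal

place of articulation  voiceless  voiced  
alveolar          s         z       
retroflex         ʂ         ʐ       
alveolo-palatal   ɕ         —       
palatal           ç         ʝ       
pharyngeal        ħ         ʕ       
glottal           h         ɦ       
Every place of articulation has a voiced member except alveolo-palatal, where /ʑ/ would be expected.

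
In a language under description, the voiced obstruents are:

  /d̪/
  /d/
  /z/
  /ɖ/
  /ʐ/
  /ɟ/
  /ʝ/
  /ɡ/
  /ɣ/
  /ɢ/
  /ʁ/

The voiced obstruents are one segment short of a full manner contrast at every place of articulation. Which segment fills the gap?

/ð/

place of articulation  stop      fricative
dental            d̪        —       
alveolar          d         z       
retroflex         ɖ         ʐ       
palatal           ɟ         ʝ       
velar             ɡ         ɣ       
uvular            ɢ         ʁ       
The dental row has no fricative member, so the gap is the dental fricative /ð/.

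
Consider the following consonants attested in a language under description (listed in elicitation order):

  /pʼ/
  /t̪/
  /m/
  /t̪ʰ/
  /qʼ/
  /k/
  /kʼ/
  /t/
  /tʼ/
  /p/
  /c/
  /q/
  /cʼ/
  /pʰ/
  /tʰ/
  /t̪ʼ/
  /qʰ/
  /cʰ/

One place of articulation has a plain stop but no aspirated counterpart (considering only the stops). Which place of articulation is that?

velar

bilabial: plain /p/, aspirated /pʰ/, ejective /pʼ/.
dental: plain /t̪/, aspirated /t̪ʰ/, ejective /t̪ʼ/.
alveolar: plain /t/, aspirated /tʰ/, ejective /tʼ/.
palatal: plain /c/, aspirated /cʰ/, ejective /cʼ/.
velar: plain /k/, aspirated —, ejective /kʼ/.
uvular: plain /q/, aspirated /qʰ/, ejective /qʼ/.
Every place of articulation has an aspirated member except velar, where /kʰ/ would be expected.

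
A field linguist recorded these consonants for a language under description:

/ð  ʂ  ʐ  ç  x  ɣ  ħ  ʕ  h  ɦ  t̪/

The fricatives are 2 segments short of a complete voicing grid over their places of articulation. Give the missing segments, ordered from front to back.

/θ/, /ʝ/

dental: voiceless —, voiced /ð/.
retroflex: voiceless /ʂ/, voiced /ʐ/.
palatal: voiceless /ç/, voiced —.
velar: voiceless /x/, voiced /ɣ/.
pharyngeal: voiceless /ħ/, voiced /ʕ/.
glottal: voiceless /h/, voiced /ɦ/.
Gaps, from front to back: dental lacks voiceless (/θ/); palatal lacks voiced (/ʝ/).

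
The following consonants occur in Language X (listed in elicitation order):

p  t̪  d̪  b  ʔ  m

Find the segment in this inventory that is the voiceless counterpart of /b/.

/b/ is a voiced bilabial stop.
The voiceless counterpart is a voiceless bilabial stop — in this inventory, /p/.

/p/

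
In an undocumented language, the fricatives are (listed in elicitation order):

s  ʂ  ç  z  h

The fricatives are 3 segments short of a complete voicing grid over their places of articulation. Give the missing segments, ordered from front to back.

place of articulation  voiceless  voiced  
alveolar          s         z       
retroflex         ʂ         —       
palatal           ç         —       
glottal           h         —       
Gaps, from front to back: retroflex lacks voiced (/ʐ/); palatal lacks voiced (/ʝ/); glottal lacks voiced (/ɦ/).

/ʐ/, /ʝ/, /ɦ/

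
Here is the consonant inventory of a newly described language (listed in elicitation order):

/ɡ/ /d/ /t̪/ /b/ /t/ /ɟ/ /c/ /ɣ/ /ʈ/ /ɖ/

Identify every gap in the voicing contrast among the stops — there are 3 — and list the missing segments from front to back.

/p/, /d̪/, /k/

Voiceless: /t̪/ (dental), /t/ (alveolar), /ʈ/ (retroflex), /c/ (palatal).
Voiced: /b/ (bilabial), /d/ (alveolar), /ɖ/ (retroflex), /ɟ/ (palatal), /ɡ/ (velar).
Gaps, from front to back: bilabial lacks voiceless (/p/); dental lacks voiced (/d̪/); velar lacks voiceless (/k/).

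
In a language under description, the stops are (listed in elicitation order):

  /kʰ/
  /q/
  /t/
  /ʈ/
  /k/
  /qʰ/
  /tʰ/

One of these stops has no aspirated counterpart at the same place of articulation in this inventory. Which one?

/ʈ/

Alveolar: /t/ ~ /tʰ/
Velar: /k/ ~ /kʰ/
Uvular: /q/ ~ /qʰ/
Retroflex: only /ʈ/ (plain); no aspirated partner.
So /ʈ/ is the unpaired segment.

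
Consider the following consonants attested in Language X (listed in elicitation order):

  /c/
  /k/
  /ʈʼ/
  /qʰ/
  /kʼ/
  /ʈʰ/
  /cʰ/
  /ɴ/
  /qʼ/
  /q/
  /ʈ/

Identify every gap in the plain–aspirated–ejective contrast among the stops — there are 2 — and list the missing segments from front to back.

/cʼ/, /kʰ/

Plain: /ʈ/ (retroflex), /c/ (palatal), /k/ (velar), /q/ (uvular).
Aspirated: /ʈʰ/ (retroflex), /cʰ/ (palatal), /qʰ/ (uvular).
Ejective: /ʈʼ/ (retroflex), /kʼ/ (velar), /qʼ/ (uvular).
Gaps, from front to back: palatal lacks ejective (/cʼ/); velar lacks aspirated (/kʰ/).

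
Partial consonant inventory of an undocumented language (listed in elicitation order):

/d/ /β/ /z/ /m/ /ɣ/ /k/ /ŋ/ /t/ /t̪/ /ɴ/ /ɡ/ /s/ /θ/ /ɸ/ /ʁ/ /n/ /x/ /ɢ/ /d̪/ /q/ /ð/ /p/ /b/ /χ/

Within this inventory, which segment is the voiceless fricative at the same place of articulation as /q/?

/q/ is a voiceless uvular stop.
The voiceless fricative at the same place is a voiceless uvular fricative — in this inventory, /χ/.

/χ/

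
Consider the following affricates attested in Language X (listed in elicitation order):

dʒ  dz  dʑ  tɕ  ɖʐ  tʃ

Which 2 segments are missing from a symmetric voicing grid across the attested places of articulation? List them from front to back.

Voiceless: /tʃ/ (postalveolar), /tɕ/ (alveolo-palatal).
Voiced: /dz/ (alveolar), /dʒ/ (postalveolar), /ɖʐ/ (retroflex), /dʑ/ (alveolo-palatal).
Gaps, from front to back: alveolar lacks voiceless (/ts/); retroflex lacks voiceless (/ʈʂ/).

/ts/, /ʈʂ/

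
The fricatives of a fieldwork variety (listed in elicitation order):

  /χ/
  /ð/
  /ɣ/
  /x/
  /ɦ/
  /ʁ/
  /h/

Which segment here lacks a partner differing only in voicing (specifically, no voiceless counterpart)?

/ð/

Velar: /x/ ~ /ɣ/
Uvular: /χ/ ~ /ʁ/
Glottal: /h/ ~ /ɦ/
Dental: only /ð/ (voiced); no voiceless partner.
So /ð/ is the unpaired segment.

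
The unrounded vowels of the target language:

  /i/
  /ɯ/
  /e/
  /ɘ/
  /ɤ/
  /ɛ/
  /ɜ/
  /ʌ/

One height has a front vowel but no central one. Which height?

high: front /i/, central —, back /ɯ/.
high-mid: front /e/, central /ɘ/, back /ɤ/.
low-mid: front /ɛ/, central /ɜ/, back /ʌ/.
Every height has a central member except high, where /ɨ/ would be expected.

high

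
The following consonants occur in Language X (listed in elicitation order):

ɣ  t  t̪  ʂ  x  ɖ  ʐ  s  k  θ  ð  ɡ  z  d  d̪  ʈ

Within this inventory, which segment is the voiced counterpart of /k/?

/ɡ/

/k/ is a voiceless velar stop.
The voiced counterpart is a voiced velar stop — in this inventory, /ɡ/.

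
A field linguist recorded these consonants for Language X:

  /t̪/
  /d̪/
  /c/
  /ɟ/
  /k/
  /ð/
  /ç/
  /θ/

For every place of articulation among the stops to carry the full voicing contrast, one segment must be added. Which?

/ɡ/

place of articulation  voiceless  voiced  
dental            t̪        d̪      
palatal           c         ɟ       
velar             k         —       
The velar row has no voiced member, so the gap is the voiced velar stop /ɡ/.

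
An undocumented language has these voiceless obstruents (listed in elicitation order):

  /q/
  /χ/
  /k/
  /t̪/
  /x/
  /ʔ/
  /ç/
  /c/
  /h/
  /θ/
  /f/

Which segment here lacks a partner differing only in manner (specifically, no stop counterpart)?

Dental: /t̪/ ~ /θ/
Palatal: /c/ ~ /ç/
Velar: /k/ ~ /x/
Uvular: /q/ ~ /χ/
Glottal: /ʔ/ ~ /h/
Labiodental: only /f/ (fricative); no stop partner.
So /f/ is the unpaired segment.

/f/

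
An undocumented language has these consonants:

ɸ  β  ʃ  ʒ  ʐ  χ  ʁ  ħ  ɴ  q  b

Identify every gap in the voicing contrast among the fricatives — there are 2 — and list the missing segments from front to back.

bilabial: voiceless /ɸ/, voiced /β/.
postalveolar: voiceless /ʃ/, voiced /ʒ/.
retroflex: voiceless —, voiced /ʐ/.
uvular: voiceless /χ/, voiced /ʁ/.
pharyngeal: voiceless /ħ/, voiced —.
Gaps, from front to back: retroflex lacks voiceless (/ʂ/); pharyngeal lacks voiced (/ʕ/).

/ʂ/, /ʕ/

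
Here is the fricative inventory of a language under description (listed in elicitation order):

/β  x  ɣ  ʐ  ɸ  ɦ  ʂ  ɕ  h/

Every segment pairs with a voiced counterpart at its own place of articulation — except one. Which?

Bilabial: /ɸ/ ~ /β/
Retroflex: /ʂ/ ~ /ʐ/
Velar: /x/ ~ /ɣ/
Glottal: /h/ ~ /ɦ/
Alveolo-palatal: only /ɕ/ (voiceless); no voiced partner.
So /ɕ/ is the unpaired segment.

/ɕ/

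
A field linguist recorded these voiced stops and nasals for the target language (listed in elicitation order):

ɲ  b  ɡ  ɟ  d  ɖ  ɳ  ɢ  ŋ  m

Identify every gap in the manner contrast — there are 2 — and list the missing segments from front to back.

bilabial: oral stop /b/, nasal /m/.
alveolar: oral stop /d/, nasal —.
retroflex: oral stop /ɖ/, nasal /ɳ/.
palatal: oral stop /ɟ/, nasal /ɲ/.
velar: oral stop /ɡ/, nasal /ŋ/.
uvular: oral stop /ɢ/, nasal —.
Gaps, from front to back: alveolar lacks nasal (/n/); uvular lacks nasal (/ɴ/).

/n/, /ɴ/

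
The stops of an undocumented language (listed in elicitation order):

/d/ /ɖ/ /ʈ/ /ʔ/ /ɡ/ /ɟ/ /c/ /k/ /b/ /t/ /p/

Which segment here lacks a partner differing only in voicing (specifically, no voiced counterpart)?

Bilabial: /p/ ~ /b/
Alveolar: /t/ ~ /d/
Retroflex: /ʈ/ ~ /ɖ/
Palatal: /c/ ~ /ɟ/
Velar: /k/ ~ /ɡ/
Glottal: only /ʔ/ (voiceless); no voiced partner.
So /ʔ/ is the unpaired segment.

/ʔ/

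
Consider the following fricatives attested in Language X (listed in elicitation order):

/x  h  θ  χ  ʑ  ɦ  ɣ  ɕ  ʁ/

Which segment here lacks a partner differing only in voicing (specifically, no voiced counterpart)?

/θ/

Alveolo-palatal: /ɕ/ ~ /ʑ/
Velar: /x/ ~ /ɣ/
Uvular: /χ/ ~ /ʁ/
Glottal: /h/ ~ /ɦ/
Dental: only /θ/ (voiceless); no voiced partner.
So /θ/ is the unpaired segment.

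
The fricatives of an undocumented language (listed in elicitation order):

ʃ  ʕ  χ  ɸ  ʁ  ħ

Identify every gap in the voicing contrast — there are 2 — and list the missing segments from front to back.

/β/, /ʒ/

Voiceless: /ɸ/ (bilabial), /ʃ/ (postalveolar), /χ/ (uvular), /ħ/ (pharyngeal).
Voiced: /ʁ/ (uvular), /ʕ/ (pharyngeal).
Gaps, from front to back: bilabial lacks voiced (/β/); postalveolar lacks voiced (/ʒ/).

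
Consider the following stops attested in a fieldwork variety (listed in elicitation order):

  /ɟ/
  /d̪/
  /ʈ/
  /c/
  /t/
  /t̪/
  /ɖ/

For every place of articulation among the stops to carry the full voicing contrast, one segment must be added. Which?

dental: voiceless /t̪/, voiced /d̪/.
alveolar: voiceless /t/, voiced —.
retroflex: voiceless /ʈ/, voiced /ɖ/.
palatal: voiceless /c/, voiced /ɟ/.
The alveolar row has no voiced member, so the gap is the voiced alveolar stop /d/.

/d/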